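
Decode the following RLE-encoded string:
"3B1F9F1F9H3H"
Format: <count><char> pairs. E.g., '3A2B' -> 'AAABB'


Expanding each <count><char> pair:
  3B -> 'BBB'
  1F -> 'F'
  9F -> 'FFFFFFFFF'
  1F -> 'F'
  9H -> 'HHHHHHHHH'
  3H -> 'HHH'

Decoded = BBBFFFFFFFFFFFHHHHHHHHHHHH


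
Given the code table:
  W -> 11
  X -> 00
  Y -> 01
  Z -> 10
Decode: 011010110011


Decoding:
01 -> Y
10 -> Z
10 -> Z
11 -> W
00 -> X
11 -> W


Result: YZZWXW


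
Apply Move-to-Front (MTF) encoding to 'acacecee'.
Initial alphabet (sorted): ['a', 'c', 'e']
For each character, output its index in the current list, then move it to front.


MTF encoding:
'a': index 0 in ['a', 'c', 'e'] -> ['a', 'c', 'e']
'c': index 1 in ['a', 'c', 'e'] -> ['c', 'a', 'e']
'a': index 1 in ['c', 'a', 'e'] -> ['a', 'c', 'e']
'c': index 1 in ['a', 'c', 'e'] -> ['c', 'a', 'e']
'e': index 2 in ['c', 'a', 'e'] -> ['e', 'c', 'a']
'c': index 1 in ['e', 'c', 'a'] -> ['c', 'e', 'a']
'e': index 1 in ['c', 'e', 'a'] -> ['e', 'c', 'a']
'e': index 0 in ['e', 'c', 'a'] -> ['e', 'c', 'a']


Output: [0, 1, 1, 1, 2, 1, 1, 0]


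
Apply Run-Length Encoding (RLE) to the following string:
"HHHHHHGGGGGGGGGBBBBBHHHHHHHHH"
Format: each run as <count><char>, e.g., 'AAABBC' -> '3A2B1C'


Scanning runs left to right:
  i=0: run of 'H' x 6 -> '6H'
  i=6: run of 'G' x 9 -> '9G'
  i=15: run of 'B' x 5 -> '5B'
  i=20: run of 'H' x 9 -> '9H'

RLE = 6H9G5B9H


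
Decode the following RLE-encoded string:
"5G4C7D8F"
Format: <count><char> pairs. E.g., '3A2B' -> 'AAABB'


Expanding each <count><char> pair:
  5G -> 'GGGGG'
  4C -> 'CCCC'
  7D -> 'DDDDDDD'
  8F -> 'FFFFFFFF'

Decoded = GGGGGCCCCDDDDDDDFFFFFFFF


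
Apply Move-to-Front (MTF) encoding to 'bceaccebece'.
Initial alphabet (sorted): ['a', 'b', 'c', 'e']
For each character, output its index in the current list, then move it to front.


MTF encoding:
'b': index 1 in ['a', 'b', 'c', 'e'] -> ['b', 'a', 'c', 'e']
'c': index 2 in ['b', 'a', 'c', 'e'] -> ['c', 'b', 'a', 'e']
'e': index 3 in ['c', 'b', 'a', 'e'] -> ['e', 'c', 'b', 'a']
'a': index 3 in ['e', 'c', 'b', 'a'] -> ['a', 'e', 'c', 'b']
'c': index 2 in ['a', 'e', 'c', 'b'] -> ['c', 'a', 'e', 'b']
'c': index 0 in ['c', 'a', 'e', 'b'] -> ['c', 'a', 'e', 'b']
'e': index 2 in ['c', 'a', 'e', 'b'] -> ['e', 'c', 'a', 'b']
'b': index 3 in ['e', 'c', 'a', 'b'] -> ['b', 'e', 'c', 'a']
'e': index 1 in ['b', 'e', 'c', 'a'] -> ['e', 'b', 'c', 'a']
'c': index 2 in ['e', 'b', 'c', 'a'] -> ['c', 'e', 'b', 'a']
'e': index 1 in ['c', 'e', 'b', 'a'] -> ['e', 'c', 'b', 'a']


Output: [1, 2, 3, 3, 2, 0, 2, 3, 1, 2, 1]


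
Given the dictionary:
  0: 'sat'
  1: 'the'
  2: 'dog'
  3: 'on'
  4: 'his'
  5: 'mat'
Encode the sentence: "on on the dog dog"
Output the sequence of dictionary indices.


Look up each word in the dictionary:
  'on' -> 3
  'on' -> 3
  'the' -> 1
  'dog' -> 2
  'dog' -> 2

Encoded: [3, 3, 1, 2, 2]


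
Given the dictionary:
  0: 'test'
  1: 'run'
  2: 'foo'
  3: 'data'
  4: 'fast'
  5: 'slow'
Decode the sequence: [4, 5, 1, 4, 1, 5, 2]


Look up each index in the dictionary:
  4 -> 'fast'
  5 -> 'slow'
  1 -> 'run'
  4 -> 'fast'
  1 -> 'run'
  5 -> 'slow'
  2 -> 'foo'

Decoded: "fast slow run fast run slow foo"


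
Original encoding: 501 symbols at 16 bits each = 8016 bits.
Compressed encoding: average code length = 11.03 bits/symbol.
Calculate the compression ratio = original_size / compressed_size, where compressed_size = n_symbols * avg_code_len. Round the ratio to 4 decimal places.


original_size = n_symbols * orig_bits = 501 * 16 = 8016 bits
compressed_size = n_symbols * avg_code_len = 501 * 11.03 = 5526.03 bits
ratio = original_size / compressed_size = 8016 / 5526.03 = 1.4506

Compression ratio = 1.4506


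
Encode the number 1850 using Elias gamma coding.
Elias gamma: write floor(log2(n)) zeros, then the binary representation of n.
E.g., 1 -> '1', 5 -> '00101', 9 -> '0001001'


num_bits = floor(log2(1850)) + 1 = 11
leading_zeros = num_bits - 1 = 10
binary(1850) = 11100111010

Elias gamma(1850) = '0000000000' + '11100111010' = 000000000011100111010 (21 bits)


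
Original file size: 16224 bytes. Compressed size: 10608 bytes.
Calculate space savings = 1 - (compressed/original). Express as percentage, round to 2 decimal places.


ratio = compressed/original = 10608/16224 = 0.653846
savings = 1 - ratio = 1 - 0.653846 = 0.346154
as a percentage: 0.346154 * 100 = 34.62%

Space savings = 1 - 10608/16224 = 34.62%


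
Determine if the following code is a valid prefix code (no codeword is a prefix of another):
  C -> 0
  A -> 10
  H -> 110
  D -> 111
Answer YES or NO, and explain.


Checking each pair (does one codeword prefix another?):
  C='0' vs A='10': no prefix
  C='0' vs H='110': no prefix
  C='0' vs D='111': no prefix
  A='10' vs C='0': no prefix
  A='10' vs H='110': no prefix
  A='10' vs D='111': no prefix
  H='110' vs C='0': no prefix
  H='110' vs A='10': no prefix
  H='110' vs D='111': no prefix
  D='111' vs C='0': no prefix
  D='111' vs A='10': no prefix
  D='111' vs H='110': no prefix
No violation found over all pairs.

YES -- this is a valid prefix code. No codeword is a prefix of any other codeword.


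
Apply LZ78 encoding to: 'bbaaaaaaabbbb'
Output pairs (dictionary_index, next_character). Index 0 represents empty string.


LZ78 encoding steps:
Dictionary: {0: ''}
Step 1: w='' (idx 0), next='b' -> output (0, 'b'), add 'b' as idx 1
Step 2: w='b' (idx 1), next='a' -> output (1, 'a'), add 'ba' as idx 2
Step 3: w='' (idx 0), next='a' -> output (0, 'a'), add 'a' as idx 3
Step 4: w='a' (idx 3), next='a' -> output (3, 'a'), add 'aa' as idx 4
Step 5: w='aa' (idx 4), next='a' -> output (4, 'a'), add 'aaa' as idx 5
Step 6: w='b' (idx 1), next='b' -> output (1, 'b'), add 'bb' as idx 6
Step 7: w='bb' (idx 6), end of input -> output (6, '')


Encoded: [(0, 'b'), (1, 'a'), (0, 'a'), (3, 'a'), (4, 'a'), (1, 'b'), (6, '')]


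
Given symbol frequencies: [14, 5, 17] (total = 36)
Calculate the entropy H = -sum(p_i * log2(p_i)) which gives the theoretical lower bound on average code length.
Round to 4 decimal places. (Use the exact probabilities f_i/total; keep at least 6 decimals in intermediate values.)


Per-symbol terms -p_i * log2(p_i) with p_i = f_i/36:
  p = 14/36 = 0.388889: log2(p) = -1.362570, -p*log2(p) = 0.529888
  p = 5/36 = 0.138889: log2(p) = -2.847997, -p*log2(p) = 0.395555
  p = 17/36 = 0.472222: log2(p) = -1.082462, -p*log2(p) = 0.511163
H = 0.529888 + 0.395555 + 0.511163 = 1.436606

H = 1.4366 bits/symbol


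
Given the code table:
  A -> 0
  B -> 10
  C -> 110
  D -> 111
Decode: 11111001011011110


Decoding:
111 -> D
110 -> C
0 -> A
10 -> B
110 -> C
111 -> D
10 -> B


Result: DCABCDB


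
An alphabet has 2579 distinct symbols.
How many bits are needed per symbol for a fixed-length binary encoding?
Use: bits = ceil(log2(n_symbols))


log2(2579) = 11.3326
Bracket: 2^11 = 2048 < 2579 <= 2^12 = 4096
So ceil(log2(2579)) = 12

bits = ceil(log2(2579)) = ceil(11.3326) = 12 bits


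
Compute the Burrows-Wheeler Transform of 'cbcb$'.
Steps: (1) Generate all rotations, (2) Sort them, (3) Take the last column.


Rotations (sorted):
  0: $cbcb -> last char: b
  1: b$cbc -> last char: c
  2: bcb$c -> last char: c
  3: cb$cb -> last char: b
  4: cbcb$ -> last char: $


BWT = bccb$


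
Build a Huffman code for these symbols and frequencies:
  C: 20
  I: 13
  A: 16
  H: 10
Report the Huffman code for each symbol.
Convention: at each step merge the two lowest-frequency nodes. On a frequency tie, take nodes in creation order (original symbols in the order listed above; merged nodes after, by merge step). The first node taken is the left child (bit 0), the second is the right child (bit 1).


Huffman tree construction:
Step 1: Merge H(10) + I(13) = 23
Step 2: Merge A(16) + C(20) = 36
Step 3: Merge (H+I)(23) + (A+C)(36) = 59
Read each symbol's code off the tree from the root (left child = 0, right child = 1).

Codes:
  C: 11 (length 2)
  I: 01 (length 2)
  A: 10 (length 2)
  H: 00 (length 2)
Average code length: 118/59 = 2.0000 bits/symbol


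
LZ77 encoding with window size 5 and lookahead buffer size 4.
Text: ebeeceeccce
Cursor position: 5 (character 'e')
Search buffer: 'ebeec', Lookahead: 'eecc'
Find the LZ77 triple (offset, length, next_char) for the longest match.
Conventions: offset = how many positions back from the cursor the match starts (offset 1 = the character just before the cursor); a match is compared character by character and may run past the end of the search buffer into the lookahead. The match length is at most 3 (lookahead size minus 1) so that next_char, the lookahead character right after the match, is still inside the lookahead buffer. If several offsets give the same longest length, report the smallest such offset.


Try each offset into the search buffer:
  offset=1 (pos 4, char 'c'): match length 0
  offset=2 (pos 3, char 'e'): match length 1
  offset=3 (pos 2, char 'e'): match length 3
  offset=4 (pos 1, char 'b'): match length 0
  offset=5 (pos 0, char 'e'): match length 1
Longest match has length 3 at offset 3.
next_char = character at position 5 + 3 = 8 -> 'c'

Best match: offset=3, length=3 (matching 'eec' starting at position 2)
LZ77 triple: (3, 3, 'c')


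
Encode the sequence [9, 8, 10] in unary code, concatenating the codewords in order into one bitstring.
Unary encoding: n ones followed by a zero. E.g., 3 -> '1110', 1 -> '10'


Encode each number as n ones followed by a terminating 0:
  9 -> 1111111110 (10 bits)
  8 -> 111111110 (9 bits)
  10 -> 11111111110 (11 bits)
Total length = 10 + 9 + 11 = 30 bits.

Unary([9, 8, 10]) = 111111111011111111011111111110 (30 bits)


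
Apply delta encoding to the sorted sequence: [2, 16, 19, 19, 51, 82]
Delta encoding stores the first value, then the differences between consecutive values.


First value: 2
Deltas:
  16 - 2 = 14
  19 - 16 = 3
  19 - 19 = 0
  51 - 19 = 32
  82 - 51 = 31


Delta encoded: [2, 14, 3, 0, 32, 31]


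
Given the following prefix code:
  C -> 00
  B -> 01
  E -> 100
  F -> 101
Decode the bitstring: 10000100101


Decoding step by step:
Bits 100 -> E
Bits 00 -> C
Bits 100 -> E
Bits 101 -> F


Decoded message: ECEF


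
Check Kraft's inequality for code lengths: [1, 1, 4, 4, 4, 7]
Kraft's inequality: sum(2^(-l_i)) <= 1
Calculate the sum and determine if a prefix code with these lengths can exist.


Sum = 2^(-1) + 2^(-1) + 2^(-4) + 2^(-4) + 2^(-4) + 2^(-7)
    = 0.5 + 0.5 + 0.0625 + 0.0625 + 0.0625 + 0.0078125
    = 153/128 = 1.1953125
Since 1.1953125 > 1, Kraft's inequality is NOT satisfied.
A prefix code with these lengths CANNOT exist.

Kraft sum = 1.1953125. Not satisfied.


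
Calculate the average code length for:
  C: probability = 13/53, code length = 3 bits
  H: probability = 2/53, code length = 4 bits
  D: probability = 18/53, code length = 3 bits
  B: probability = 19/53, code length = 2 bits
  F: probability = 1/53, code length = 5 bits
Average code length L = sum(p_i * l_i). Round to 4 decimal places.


Weighted contributions p_i * l_i:
  C: (13/53) * 3 = 39/53
  H: (2/53) * 4 = 8/53
  D: (18/53) * 3 = 54/53
  B: (19/53) * 2 = 38/53
  F: (1/53) * 5 = 5/53
Sum = (39 + 8 + 54 + 38 + 5)/53 = 144/53

L = 144/53 = 2.7170 bits/symbol


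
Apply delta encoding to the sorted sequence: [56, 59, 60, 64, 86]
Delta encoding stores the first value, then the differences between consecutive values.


First value: 56
Deltas:
  59 - 56 = 3
  60 - 59 = 1
  64 - 60 = 4
  86 - 64 = 22


Delta encoded: [56, 3, 1, 4, 22]


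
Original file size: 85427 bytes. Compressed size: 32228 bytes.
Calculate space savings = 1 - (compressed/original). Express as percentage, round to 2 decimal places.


ratio = compressed/original = 32228/85427 = 0.377258
savings = 1 - ratio = 1 - 0.377258 = 0.622742
as a percentage: 0.622742 * 100 = 62.27%

Space savings = 1 - 32228/85427 = 62.27%


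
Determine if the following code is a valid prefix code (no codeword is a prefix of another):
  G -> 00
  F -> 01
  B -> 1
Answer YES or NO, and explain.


Checking each pair (does one codeword prefix another?):
  G='00' vs F='01': no prefix
  G='00' vs B='1': no prefix
  F='01' vs G='00': no prefix
  F='01' vs B='1': no prefix
  B='1' vs G='00': no prefix
  B='1' vs F='01': no prefix
No violation found over all pairs.

YES -- this is a valid prefix code. No codeword is a prefix of any other codeword.


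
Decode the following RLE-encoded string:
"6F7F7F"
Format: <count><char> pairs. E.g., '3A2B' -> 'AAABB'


Expanding each <count><char> pair:
  6F -> 'FFFFFF'
  7F -> 'FFFFFFF'
  7F -> 'FFFFFFF'

Decoded = FFFFFFFFFFFFFFFFFFFF


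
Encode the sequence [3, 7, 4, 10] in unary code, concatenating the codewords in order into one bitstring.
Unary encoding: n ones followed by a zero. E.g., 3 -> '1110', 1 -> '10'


Encode each number as n ones followed by a terminating 0:
  3 -> 1110 (4 bits)
  7 -> 11111110 (8 bits)
  4 -> 11110 (5 bits)
  10 -> 11111111110 (11 bits)
Total length = 4 + 8 + 5 + 11 = 28 bits.

Unary([3, 7, 4, 10]) = 1110111111101111011111111110 (28 bits)


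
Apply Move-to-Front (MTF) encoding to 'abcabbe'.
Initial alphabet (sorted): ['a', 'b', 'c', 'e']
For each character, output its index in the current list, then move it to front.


MTF encoding:
'a': index 0 in ['a', 'b', 'c', 'e'] -> ['a', 'b', 'c', 'e']
'b': index 1 in ['a', 'b', 'c', 'e'] -> ['b', 'a', 'c', 'e']
'c': index 2 in ['b', 'a', 'c', 'e'] -> ['c', 'b', 'a', 'e']
'a': index 2 in ['c', 'b', 'a', 'e'] -> ['a', 'c', 'b', 'e']
'b': index 2 in ['a', 'c', 'b', 'e'] -> ['b', 'a', 'c', 'e']
'b': index 0 in ['b', 'a', 'c', 'e'] -> ['b', 'a', 'c', 'e']
'e': index 3 in ['b', 'a', 'c', 'e'] -> ['e', 'b', 'a', 'c']


Output: [0, 1, 2, 2, 2, 0, 3]


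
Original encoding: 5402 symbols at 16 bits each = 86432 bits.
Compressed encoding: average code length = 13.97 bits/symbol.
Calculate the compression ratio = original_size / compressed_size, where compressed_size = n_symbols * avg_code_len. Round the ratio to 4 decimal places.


original_size = n_symbols * orig_bits = 5402 * 16 = 86432 bits
compressed_size = n_symbols * avg_code_len = 5402 * 13.97 = 75465.94 bits
ratio = original_size / compressed_size = 86432 / 75465.94 = 1.1453

Compression ratio = 1.1453


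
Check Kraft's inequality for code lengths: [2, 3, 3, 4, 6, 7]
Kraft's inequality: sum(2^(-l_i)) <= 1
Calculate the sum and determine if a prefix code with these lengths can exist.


Sum = 2^(-2) + 2^(-3) + 2^(-3) + 2^(-4) + 2^(-6) + 2^(-7)
    = 0.25 + 0.125 + 0.125 + 0.0625 + 0.015625 + 0.0078125
    = 75/128 = 0.5859375
Since 0.5859375 <= 1, Kraft's inequality IS satisfied.
A prefix code with these lengths CAN exist.

Kraft sum = 0.5859375. Satisfied.


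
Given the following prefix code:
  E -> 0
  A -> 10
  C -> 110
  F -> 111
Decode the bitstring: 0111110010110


Decoding step by step:
Bits 0 -> E
Bits 111 -> F
Bits 110 -> C
Bits 0 -> E
Bits 10 -> A
Bits 110 -> C


Decoded message: EFCEAC


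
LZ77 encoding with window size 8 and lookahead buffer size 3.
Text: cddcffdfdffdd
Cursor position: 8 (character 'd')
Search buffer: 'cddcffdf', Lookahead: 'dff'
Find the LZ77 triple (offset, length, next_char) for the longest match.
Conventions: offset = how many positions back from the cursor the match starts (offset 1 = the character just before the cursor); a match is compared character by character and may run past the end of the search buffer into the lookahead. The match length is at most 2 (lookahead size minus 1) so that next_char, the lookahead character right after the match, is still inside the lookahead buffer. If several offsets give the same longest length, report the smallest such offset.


Try each offset into the search buffer:
  offset=1 (pos 7, char 'f'): match length 0
  offset=2 (pos 6, char 'd'): match length 2
  offset=3 (pos 5, char 'f'): match length 0
  offset=4 (pos 4, char 'f'): match length 0
  offset=5 (pos 3, char 'c'): match length 0
  offset=6 (pos 2, char 'd'): match length 1
  offset=7 (pos 1, char 'd'): match length 1
  offset=8 (pos 0, char 'c'): match length 0
Longest match has length 2 at offset 2.
next_char = character at position 8 + 2 = 10 -> 'f'

Best match: offset=2, length=2 (matching 'df' starting at position 6)
LZ77 triple: (2, 2, 'f')


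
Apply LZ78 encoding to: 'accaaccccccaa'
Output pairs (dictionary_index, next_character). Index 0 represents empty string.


LZ78 encoding steps:
Dictionary: {0: ''}
Step 1: w='' (idx 0), next='a' -> output (0, 'a'), add 'a' as idx 1
Step 2: w='' (idx 0), next='c' -> output (0, 'c'), add 'c' as idx 2
Step 3: w='c' (idx 2), next='a' -> output (2, 'a'), add 'ca' as idx 3
Step 4: w='a' (idx 1), next='c' -> output (1, 'c'), add 'ac' as idx 4
Step 5: w='c' (idx 2), next='c' -> output (2, 'c'), add 'cc' as idx 5
Step 6: w='cc' (idx 5), next='c' -> output (5, 'c'), add 'ccc' as idx 6
Step 7: w='a' (idx 1), next='a' -> output (1, 'a'), add 'aa' as idx 7


Encoded: [(0, 'a'), (0, 'c'), (2, 'a'), (1, 'c'), (2, 'c'), (5, 'c'), (1, 'a')]


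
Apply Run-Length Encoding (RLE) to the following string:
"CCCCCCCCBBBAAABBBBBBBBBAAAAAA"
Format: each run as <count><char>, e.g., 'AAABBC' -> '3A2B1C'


Scanning runs left to right:
  i=0: run of 'C' x 8 -> '8C'
  i=8: run of 'B' x 3 -> '3B'
  i=11: run of 'A' x 3 -> '3A'
  i=14: run of 'B' x 9 -> '9B'
  i=23: run of 'A' x 6 -> '6A'

RLE = 8C3B3A9B6A


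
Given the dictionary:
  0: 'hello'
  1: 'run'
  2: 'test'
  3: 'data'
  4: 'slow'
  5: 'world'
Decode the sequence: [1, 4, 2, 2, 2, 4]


Look up each index in the dictionary:
  1 -> 'run'
  4 -> 'slow'
  2 -> 'test'
  2 -> 'test'
  2 -> 'test'
  4 -> 'slow'

Decoded: "run slow test test test slow"


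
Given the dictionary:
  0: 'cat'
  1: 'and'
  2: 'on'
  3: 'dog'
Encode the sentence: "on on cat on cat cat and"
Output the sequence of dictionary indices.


Look up each word in the dictionary:
  'on' -> 2
  'on' -> 2
  'cat' -> 0
  'on' -> 2
  'cat' -> 0
  'cat' -> 0
  'and' -> 1

Encoded: [2, 2, 0, 2, 0, 0, 1]


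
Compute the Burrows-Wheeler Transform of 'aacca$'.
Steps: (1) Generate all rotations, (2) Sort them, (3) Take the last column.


Rotations (sorted):
  0: $aacca -> last char: a
  1: a$aacc -> last char: c
  2: aacca$ -> last char: $
  3: acca$a -> last char: a
  4: ca$aac -> last char: c
  5: cca$aa -> last char: a


BWT = ac$aca


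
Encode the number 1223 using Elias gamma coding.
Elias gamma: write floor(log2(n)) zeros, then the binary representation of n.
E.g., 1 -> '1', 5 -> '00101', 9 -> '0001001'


num_bits = floor(log2(1223)) + 1 = 11
leading_zeros = num_bits - 1 = 10
binary(1223) = 10011000111

Elias gamma(1223) = '0000000000' + '10011000111' = 000000000010011000111 (21 bits)


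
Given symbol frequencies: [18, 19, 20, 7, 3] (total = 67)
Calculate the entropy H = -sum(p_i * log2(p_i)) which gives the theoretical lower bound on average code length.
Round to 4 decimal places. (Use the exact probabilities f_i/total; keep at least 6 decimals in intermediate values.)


Per-symbol terms -p_i * log2(p_i) with p_i = f_i/67:
  p = 18/67 = 0.268657: log2(p) = -1.896164, -p*log2(p) = 0.509417
  p = 19/67 = 0.283582: log2(p) = -1.818162, -p*log2(p) = 0.515598
  p = 20/67 = 0.298507: log2(p) = -1.744161, -p*log2(p) = 0.520645
  p = 7/67 = 0.104478: log2(p) = -3.258734, -p*log2(p) = 0.340465
  p = 3/67 = 0.044776: log2(p) = -4.481127, -p*log2(p) = 0.200647
H = 0.509417 + 0.515598 + 0.520645 + 0.340465 + 0.200647 = 2.086772

H = 2.0868 bits/symbol


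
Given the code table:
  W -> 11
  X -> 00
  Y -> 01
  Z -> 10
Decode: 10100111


Decoding:
10 -> Z
10 -> Z
01 -> Y
11 -> W


Result: ZZYW


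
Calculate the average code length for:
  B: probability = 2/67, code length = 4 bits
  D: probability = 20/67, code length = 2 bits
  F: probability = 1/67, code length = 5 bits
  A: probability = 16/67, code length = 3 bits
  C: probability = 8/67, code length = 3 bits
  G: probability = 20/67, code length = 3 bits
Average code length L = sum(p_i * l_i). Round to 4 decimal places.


Weighted contributions p_i * l_i:
  B: (2/67) * 4 = 8/67
  D: (20/67) * 2 = 40/67
  F: (1/67) * 5 = 5/67
  A: (16/67) * 3 = 48/67
  C: (8/67) * 3 = 24/67
  G: (20/67) * 3 = 60/67
Sum = (8 + 40 + 5 + 48 + 24 + 60)/67 = 185/67

L = 185/67 = 2.7612 bits/symbol


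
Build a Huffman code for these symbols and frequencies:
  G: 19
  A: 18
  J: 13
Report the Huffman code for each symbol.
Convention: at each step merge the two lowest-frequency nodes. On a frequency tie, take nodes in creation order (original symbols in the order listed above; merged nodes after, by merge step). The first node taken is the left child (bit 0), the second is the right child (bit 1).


Huffman tree construction:
Step 1: Merge J(13) + A(18) = 31
Step 2: Merge G(19) + (J+A)(31) = 50
Read each symbol's code off the tree from the root (left child = 0, right child = 1).

Codes:
  G: 0 (length 1)
  A: 11 (length 2)
  J: 10 (length 2)
Average code length: 81/50 = 1.6200 bits/symbol


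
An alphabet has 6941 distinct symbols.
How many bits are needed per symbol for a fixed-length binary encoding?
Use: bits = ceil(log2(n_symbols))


log2(6941) = 12.7609
Bracket: 2^12 = 4096 < 6941 <= 2^13 = 8192
So ceil(log2(6941)) = 13

bits = ceil(log2(6941)) = ceil(12.7609) = 13 bits


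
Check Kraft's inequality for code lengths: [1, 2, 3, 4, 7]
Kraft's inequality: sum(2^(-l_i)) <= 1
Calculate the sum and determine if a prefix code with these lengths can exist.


Sum = 2^(-1) + 2^(-2) + 2^(-3) + 2^(-4) + 2^(-7)
    = 0.5 + 0.25 + 0.125 + 0.0625 + 0.0078125
    = 121/128 = 0.9453125
Since 0.9453125 <= 1, Kraft's inequality IS satisfied.
A prefix code with these lengths CAN exist.

Kraft sum = 0.9453125. Satisfied.


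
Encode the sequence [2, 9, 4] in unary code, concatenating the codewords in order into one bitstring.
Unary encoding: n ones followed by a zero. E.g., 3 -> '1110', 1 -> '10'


Encode each number as n ones followed by a terminating 0:
  2 -> 110 (3 bits)
  9 -> 1111111110 (10 bits)
  4 -> 11110 (5 bits)
Total length = 3 + 10 + 5 = 18 bits.

Unary([2, 9, 4]) = 110111111111011110 (18 bits)


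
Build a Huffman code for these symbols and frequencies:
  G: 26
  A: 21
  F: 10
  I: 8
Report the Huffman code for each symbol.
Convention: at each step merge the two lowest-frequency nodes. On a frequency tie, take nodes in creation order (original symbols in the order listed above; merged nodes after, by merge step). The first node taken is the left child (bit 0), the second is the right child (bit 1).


Huffman tree construction:
Step 1: Merge I(8) + F(10) = 18
Step 2: Merge (I+F)(18) + A(21) = 39
Step 3: Merge G(26) + ((I+F)+A)(39) = 65
Read each symbol's code off the tree from the root (left child = 0, right child = 1).

Codes:
  G: 0 (length 1)
  A: 11 (length 2)
  F: 101 (length 3)
  I: 100 (length 3)
Average code length: 122/65 = 1.8769 bits/symbol


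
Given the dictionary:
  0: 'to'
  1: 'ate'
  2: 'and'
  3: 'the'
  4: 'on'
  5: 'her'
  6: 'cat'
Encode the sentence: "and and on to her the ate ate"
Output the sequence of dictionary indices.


Look up each word in the dictionary:
  'and' -> 2
  'and' -> 2
  'on' -> 4
  'to' -> 0
  'her' -> 5
  'the' -> 3
  'ate' -> 1
  'ate' -> 1

Encoded: [2, 2, 4, 0, 5, 3, 1, 1]


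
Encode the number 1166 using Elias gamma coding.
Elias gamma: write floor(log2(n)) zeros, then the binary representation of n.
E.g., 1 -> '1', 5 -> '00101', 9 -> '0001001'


num_bits = floor(log2(1166)) + 1 = 11
leading_zeros = num_bits - 1 = 10
binary(1166) = 10010001110

Elias gamma(1166) = '0000000000' + '10010001110' = 000000000010010001110 (21 bits)


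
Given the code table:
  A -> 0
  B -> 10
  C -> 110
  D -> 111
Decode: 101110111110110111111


Decoding:
10 -> B
111 -> D
0 -> A
111 -> D
110 -> C
110 -> C
111 -> D
111 -> D


Result: BDADCCDD


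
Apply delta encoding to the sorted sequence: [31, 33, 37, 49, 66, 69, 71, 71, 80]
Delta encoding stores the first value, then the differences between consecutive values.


First value: 31
Deltas:
  33 - 31 = 2
  37 - 33 = 4
  49 - 37 = 12
  66 - 49 = 17
  69 - 66 = 3
  71 - 69 = 2
  71 - 71 = 0
  80 - 71 = 9


Delta encoded: [31, 2, 4, 12, 17, 3, 2, 0, 9]


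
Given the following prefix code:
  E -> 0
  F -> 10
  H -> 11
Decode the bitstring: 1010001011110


Decoding step by step:
Bits 10 -> F
Bits 10 -> F
Bits 0 -> E
Bits 0 -> E
Bits 10 -> F
Bits 11 -> H
Bits 11 -> H
Bits 0 -> E


Decoded message: FFEEFHHE


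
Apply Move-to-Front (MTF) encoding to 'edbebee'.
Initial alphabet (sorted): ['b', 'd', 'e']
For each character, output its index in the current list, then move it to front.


MTF encoding:
'e': index 2 in ['b', 'd', 'e'] -> ['e', 'b', 'd']
'd': index 2 in ['e', 'b', 'd'] -> ['d', 'e', 'b']
'b': index 2 in ['d', 'e', 'b'] -> ['b', 'd', 'e']
'e': index 2 in ['b', 'd', 'e'] -> ['e', 'b', 'd']
'b': index 1 in ['e', 'b', 'd'] -> ['b', 'e', 'd']
'e': index 1 in ['b', 'e', 'd'] -> ['e', 'b', 'd']
'e': index 0 in ['e', 'b', 'd'] -> ['e', 'b', 'd']


Output: [2, 2, 2, 2, 1, 1, 0]


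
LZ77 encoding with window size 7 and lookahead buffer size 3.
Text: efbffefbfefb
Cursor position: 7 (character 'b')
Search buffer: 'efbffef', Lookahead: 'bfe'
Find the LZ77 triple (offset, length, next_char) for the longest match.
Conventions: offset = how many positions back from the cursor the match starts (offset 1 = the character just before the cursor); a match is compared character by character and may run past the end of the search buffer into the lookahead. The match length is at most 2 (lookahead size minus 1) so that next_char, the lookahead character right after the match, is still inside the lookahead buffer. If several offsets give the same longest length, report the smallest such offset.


Try each offset into the search buffer:
  offset=1 (pos 6, char 'f'): match length 0
  offset=2 (pos 5, char 'e'): match length 0
  offset=3 (pos 4, char 'f'): match length 0
  offset=4 (pos 3, char 'f'): match length 0
  offset=5 (pos 2, char 'b'): match length 2
  offset=6 (pos 1, char 'f'): match length 0
  offset=7 (pos 0, char 'e'): match length 0
Longest match has length 2 at offset 5.
next_char = character at position 7 + 2 = 9 -> 'e'

Best match: offset=5, length=2 (matching 'bf' starting at position 2)
LZ77 triple: (5, 2, 'e')


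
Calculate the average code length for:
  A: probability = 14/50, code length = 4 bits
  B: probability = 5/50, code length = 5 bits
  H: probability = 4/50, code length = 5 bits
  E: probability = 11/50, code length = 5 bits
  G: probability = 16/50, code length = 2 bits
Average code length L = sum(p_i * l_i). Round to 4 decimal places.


Weighted contributions p_i * l_i:
  A: (14/50) * 4 = 56/50
  B: (5/50) * 5 = 25/50
  H: (4/50) * 5 = 20/50
  E: (11/50) * 5 = 55/50
  G: (16/50) * 2 = 32/50
Sum = (56 + 25 + 20 + 55 + 32)/50 = 188/50

L = 188/50 = 3.7600 bits/symbol


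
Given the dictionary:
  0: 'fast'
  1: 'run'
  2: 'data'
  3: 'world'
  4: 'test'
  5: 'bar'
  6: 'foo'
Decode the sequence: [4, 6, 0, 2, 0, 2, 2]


Look up each index in the dictionary:
  4 -> 'test'
  6 -> 'foo'
  0 -> 'fast'
  2 -> 'data'
  0 -> 'fast'
  2 -> 'data'
  2 -> 'data'

Decoded: "test foo fast data fast data data"


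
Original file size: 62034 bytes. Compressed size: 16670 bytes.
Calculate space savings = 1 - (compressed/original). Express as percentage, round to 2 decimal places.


ratio = compressed/original = 16670/62034 = 0.268724
savings = 1 - ratio = 1 - 0.268724 = 0.731276
as a percentage: 0.731276 * 100 = 73.13%

Space savings = 1 - 16670/62034 = 73.13%


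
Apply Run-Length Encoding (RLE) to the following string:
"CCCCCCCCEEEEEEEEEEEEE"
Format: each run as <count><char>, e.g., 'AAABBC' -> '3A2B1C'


Scanning runs left to right:
  i=0: run of 'C' x 8 -> '8C'
  i=8: run of 'E' x 13 -> '13E'

RLE = 8C13E


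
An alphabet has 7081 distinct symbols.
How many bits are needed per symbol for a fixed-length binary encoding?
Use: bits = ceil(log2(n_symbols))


log2(7081) = 12.7897
Bracket: 2^12 = 4096 < 7081 <= 2^13 = 8192
So ceil(log2(7081)) = 13

bits = ceil(log2(7081)) = ceil(12.7897) = 13 bits


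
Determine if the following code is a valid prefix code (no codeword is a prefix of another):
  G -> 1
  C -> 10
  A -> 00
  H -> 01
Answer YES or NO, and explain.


Checking each pair (does one codeword prefix another?):
  G='1' vs C='10': prefix -- VIOLATION

NO -- this is NOT a valid prefix code. G (1) is a prefix of C (10).


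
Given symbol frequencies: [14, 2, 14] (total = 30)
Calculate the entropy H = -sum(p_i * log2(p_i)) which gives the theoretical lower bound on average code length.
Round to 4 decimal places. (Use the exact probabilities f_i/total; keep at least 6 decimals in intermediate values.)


Per-symbol terms -p_i * log2(p_i) with p_i = f_i/30:
  p = 14/30 = 0.466667: log2(p) = -1.099536, -p*log2(p) = 0.513117
  p = 2/30 = 0.066667: log2(p) = -3.906891, -p*log2(p) = 0.260459
  p = 14/30 = 0.466667: log2(p) = -1.099536, -p*log2(p) = 0.513117
H = 0.513117 + 0.260459 + 0.513117 = 1.286693

H = 1.2867 bits/symbol


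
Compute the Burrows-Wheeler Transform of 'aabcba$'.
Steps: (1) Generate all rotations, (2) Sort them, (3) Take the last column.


Rotations (sorted):
  0: $aabcba -> last char: a
  1: a$aabcb -> last char: b
  2: aabcba$ -> last char: $
  3: abcba$a -> last char: a
  4: ba$aabc -> last char: c
  5: bcba$aa -> last char: a
  6: cba$aab -> last char: b


BWT = ab$acab


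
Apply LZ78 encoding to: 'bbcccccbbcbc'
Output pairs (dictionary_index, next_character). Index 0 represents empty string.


LZ78 encoding steps:
Dictionary: {0: ''}
Step 1: w='' (idx 0), next='b' -> output (0, 'b'), add 'b' as idx 1
Step 2: w='b' (idx 1), next='c' -> output (1, 'c'), add 'bc' as idx 2
Step 3: w='' (idx 0), next='c' -> output (0, 'c'), add 'c' as idx 3
Step 4: w='c' (idx 3), next='c' -> output (3, 'c'), add 'cc' as idx 4
Step 5: w='c' (idx 3), next='b' -> output (3, 'b'), add 'cb' as idx 5
Step 6: w='bc' (idx 2), next='b' -> output (2, 'b'), add 'bcb' as idx 6
Step 7: w='c' (idx 3), end of input -> output (3, '')


Encoded: [(0, 'b'), (1, 'c'), (0, 'c'), (3, 'c'), (3, 'b'), (2, 'b'), (3, '')]


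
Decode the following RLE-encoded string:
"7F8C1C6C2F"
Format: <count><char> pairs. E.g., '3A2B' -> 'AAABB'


Expanding each <count><char> pair:
  7F -> 'FFFFFFF'
  8C -> 'CCCCCCCC'
  1C -> 'C'
  6C -> 'CCCCCC'
  2F -> 'FF'

Decoded = FFFFFFFCCCCCCCCCCCCCCCFF


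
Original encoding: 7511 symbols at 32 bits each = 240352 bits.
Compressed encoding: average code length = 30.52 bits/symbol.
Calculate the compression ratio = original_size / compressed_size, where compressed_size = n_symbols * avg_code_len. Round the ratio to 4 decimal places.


original_size = n_symbols * orig_bits = 7511 * 32 = 240352 bits
compressed_size = n_symbols * avg_code_len = 7511 * 30.52 = 229235.72 bits
ratio = original_size / compressed_size = 240352 / 229235.72 = 1.0485

Compression ratio = 1.0485


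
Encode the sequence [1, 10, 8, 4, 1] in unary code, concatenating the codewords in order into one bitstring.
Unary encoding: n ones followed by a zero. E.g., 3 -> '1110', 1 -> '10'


Encode each number as n ones followed by a terminating 0:
  1 -> 10 (2 bits)
  10 -> 11111111110 (11 bits)
  8 -> 111111110 (9 bits)
  4 -> 11110 (5 bits)
  1 -> 10 (2 bits)
Total length = 2 + 11 + 9 + 5 + 2 = 29 bits.

Unary([1, 10, 8, 4, 1]) = 10111111111101111111101111010 (29 bits)


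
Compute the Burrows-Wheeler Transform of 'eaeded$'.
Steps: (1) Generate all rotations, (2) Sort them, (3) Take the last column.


Rotations (sorted):
  0: $eaeded -> last char: d
  1: aeded$e -> last char: e
  2: d$eaede -> last char: e
  3: ded$eae -> last char: e
  4: eaeded$ -> last char: $
  5: ed$eaed -> last char: d
  6: eded$ea -> last char: a


BWT = deee$da


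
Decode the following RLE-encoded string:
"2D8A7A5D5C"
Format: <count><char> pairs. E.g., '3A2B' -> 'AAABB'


Expanding each <count><char> pair:
  2D -> 'DD'
  8A -> 'AAAAAAAA'
  7A -> 'AAAAAAA'
  5D -> 'DDDDD'
  5C -> 'CCCCC'

Decoded = DDAAAAAAAAAAAAAAADDDDDCCCCC


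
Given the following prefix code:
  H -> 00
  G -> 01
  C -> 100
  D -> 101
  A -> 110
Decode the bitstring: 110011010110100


Decoding step by step:
Bits 110 -> A
Bits 01 -> G
Bits 101 -> D
Bits 01 -> G
Bits 101 -> D
Bits 00 -> H


Decoded message: AGDGDH


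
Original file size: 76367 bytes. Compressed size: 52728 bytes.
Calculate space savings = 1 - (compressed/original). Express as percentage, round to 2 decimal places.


ratio = compressed/original = 52728/76367 = 0.690455
savings = 1 - ratio = 1 - 0.690455 = 0.309545
as a percentage: 0.309545 * 100 = 30.95%

Space savings = 1 - 52728/76367 = 30.95%


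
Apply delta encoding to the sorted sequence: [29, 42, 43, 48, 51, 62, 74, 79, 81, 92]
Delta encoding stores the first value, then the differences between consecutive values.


First value: 29
Deltas:
  42 - 29 = 13
  43 - 42 = 1
  48 - 43 = 5
  51 - 48 = 3
  62 - 51 = 11
  74 - 62 = 12
  79 - 74 = 5
  81 - 79 = 2
  92 - 81 = 11


Delta encoded: [29, 13, 1, 5, 3, 11, 12, 5, 2, 11]


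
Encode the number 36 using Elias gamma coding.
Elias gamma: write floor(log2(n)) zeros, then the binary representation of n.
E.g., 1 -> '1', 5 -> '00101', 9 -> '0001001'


num_bits = floor(log2(36)) + 1 = 6
leading_zeros = num_bits - 1 = 5
binary(36) = 100100

Elias gamma(36) = '00000' + '100100' = 00000100100 (11 bits)


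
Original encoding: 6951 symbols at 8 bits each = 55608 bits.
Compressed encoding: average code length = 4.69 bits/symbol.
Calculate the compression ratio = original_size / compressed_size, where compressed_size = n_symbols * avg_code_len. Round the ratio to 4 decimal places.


original_size = n_symbols * orig_bits = 6951 * 8 = 55608 bits
compressed_size = n_symbols * avg_code_len = 6951 * 4.69 = 32600.19 bits
ratio = original_size / compressed_size = 55608 / 32600.19 = 1.7058

Compression ratio = 1.7058


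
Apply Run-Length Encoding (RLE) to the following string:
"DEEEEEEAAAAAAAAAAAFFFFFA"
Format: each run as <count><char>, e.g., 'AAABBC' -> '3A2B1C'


Scanning runs left to right:
  i=0: run of 'D' x 1 -> '1D'
  i=1: run of 'E' x 6 -> '6E'
  i=7: run of 'A' x 11 -> '11A'
  i=18: run of 'F' x 5 -> '5F'
  i=23: run of 'A' x 1 -> '1A'

RLE = 1D6E11A5F1A


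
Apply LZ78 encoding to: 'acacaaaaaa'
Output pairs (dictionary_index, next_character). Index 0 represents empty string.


LZ78 encoding steps:
Dictionary: {0: ''}
Step 1: w='' (idx 0), next='a' -> output (0, 'a'), add 'a' as idx 1
Step 2: w='' (idx 0), next='c' -> output (0, 'c'), add 'c' as idx 2
Step 3: w='a' (idx 1), next='c' -> output (1, 'c'), add 'ac' as idx 3
Step 4: w='a' (idx 1), next='a' -> output (1, 'a'), add 'aa' as idx 4
Step 5: w='aa' (idx 4), next='a' -> output (4, 'a'), add 'aaa' as idx 5
Step 6: w='a' (idx 1), end of input -> output (1, '')


Encoded: [(0, 'a'), (0, 'c'), (1, 'c'), (1, 'a'), (4, 'a'), (1, '')]


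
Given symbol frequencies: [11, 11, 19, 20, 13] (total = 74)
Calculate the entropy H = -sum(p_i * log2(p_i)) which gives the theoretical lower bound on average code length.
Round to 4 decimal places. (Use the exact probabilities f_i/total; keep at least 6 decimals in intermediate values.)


Per-symbol terms -p_i * log2(p_i) with p_i = f_i/74:
  p = 11/74 = 0.148649: log2(p) = -2.750022, -p*log2(p) = 0.408787
  p = 11/74 = 0.148649: log2(p) = -2.750022, -p*log2(p) = 0.408787
  p = 19/74 = 0.256757: log2(p) = -1.961526, -p*log2(p) = 0.503635
  p = 20/74 = 0.270270: log2(p) = -1.887525, -p*log2(p) = 0.510142
  p = 13/74 = 0.175676: log2(p) = -2.509014, -p*log2(p) = 0.440773
H = 0.408787 + 0.408787 + 0.503635 + 0.510142 + 0.440773 = 2.272124

H = 2.2721 bits/symbol


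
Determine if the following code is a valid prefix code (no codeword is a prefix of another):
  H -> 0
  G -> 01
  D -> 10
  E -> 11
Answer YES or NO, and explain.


Checking each pair (does one codeword prefix another?):
  H='0' vs G='01': prefix -- VIOLATION

NO -- this is NOT a valid prefix code. H (0) is a prefix of G (01).


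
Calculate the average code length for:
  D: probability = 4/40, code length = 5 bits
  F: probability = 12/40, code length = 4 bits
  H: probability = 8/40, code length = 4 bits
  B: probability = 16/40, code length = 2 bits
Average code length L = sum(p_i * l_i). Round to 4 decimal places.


Weighted contributions p_i * l_i:
  D: (4/40) * 5 = 20/40
  F: (12/40) * 4 = 48/40
  H: (8/40) * 4 = 32/40
  B: (16/40) * 2 = 32/40
Sum = (20 + 48 + 32 + 32)/40 = 132/40

L = 132/40 = 3.3000 bits/symbol


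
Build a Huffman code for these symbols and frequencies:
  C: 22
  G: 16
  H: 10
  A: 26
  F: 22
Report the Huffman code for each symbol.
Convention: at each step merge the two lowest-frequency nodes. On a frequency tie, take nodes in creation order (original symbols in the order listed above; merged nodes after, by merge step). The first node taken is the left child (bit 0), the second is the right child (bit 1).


Huffman tree construction:
Step 1: Merge H(10) + G(16) = 26
Step 2: Merge C(22) + F(22) = 44
Step 3: Merge A(26) + (H+G)(26) = 52
Step 4: Merge (C+F)(44) + (A+(H+G))(52) = 96
Read each symbol's code off the tree from the root (left child = 0, right child = 1).

Codes:
  C: 00 (length 2)
  G: 111 (length 3)
  H: 110 (length 3)
  A: 10 (length 2)
  F: 01 (length 2)
Average code length: 218/96 = 2.2708 bits/symbol


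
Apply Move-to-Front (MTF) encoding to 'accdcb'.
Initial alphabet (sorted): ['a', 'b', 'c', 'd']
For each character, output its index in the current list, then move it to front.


MTF encoding:
'a': index 0 in ['a', 'b', 'c', 'd'] -> ['a', 'b', 'c', 'd']
'c': index 2 in ['a', 'b', 'c', 'd'] -> ['c', 'a', 'b', 'd']
'c': index 0 in ['c', 'a', 'b', 'd'] -> ['c', 'a', 'b', 'd']
'd': index 3 in ['c', 'a', 'b', 'd'] -> ['d', 'c', 'a', 'b']
'c': index 1 in ['d', 'c', 'a', 'b'] -> ['c', 'd', 'a', 'b']
'b': index 3 in ['c', 'd', 'a', 'b'] -> ['b', 'c', 'd', 'a']


Output: [0, 2, 0, 3, 1, 3]


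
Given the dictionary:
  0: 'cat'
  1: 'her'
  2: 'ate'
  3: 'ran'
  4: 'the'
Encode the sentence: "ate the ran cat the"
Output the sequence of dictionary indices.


Look up each word in the dictionary:
  'ate' -> 2
  'the' -> 4
  'ran' -> 3
  'cat' -> 0
  'the' -> 4

Encoded: [2, 4, 3, 0, 4]


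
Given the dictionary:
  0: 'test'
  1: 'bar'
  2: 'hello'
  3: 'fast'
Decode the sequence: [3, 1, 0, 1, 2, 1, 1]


Look up each index in the dictionary:
  3 -> 'fast'
  1 -> 'bar'
  0 -> 'test'
  1 -> 'bar'
  2 -> 'hello'
  1 -> 'bar'
  1 -> 'bar'

Decoded: "fast bar test bar hello bar bar"


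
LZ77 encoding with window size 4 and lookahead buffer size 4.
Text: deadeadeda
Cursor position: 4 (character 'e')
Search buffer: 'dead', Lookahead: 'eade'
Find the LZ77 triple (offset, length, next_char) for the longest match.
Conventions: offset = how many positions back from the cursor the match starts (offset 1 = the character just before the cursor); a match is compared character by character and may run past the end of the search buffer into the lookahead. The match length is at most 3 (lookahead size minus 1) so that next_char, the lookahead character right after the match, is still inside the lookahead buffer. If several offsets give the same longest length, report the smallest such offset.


Try each offset into the search buffer:
  offset=1 (pos 3, char 'd'): match length 0
  offset=2 (pos 2, char 'a'): match length 0
  offset=3 (pos 1, char 'e'): match length 3
  offset=4 (pos 0, char 'd'): match length 0
Longest match has length 3 at offset 3.
next_char = character at position 4 + 3 = 7 -> 'e'

Best match: offset=3, length=3 (matching 'ead' starting at position 1)
LZ77 triple: (3, 3, 'e')


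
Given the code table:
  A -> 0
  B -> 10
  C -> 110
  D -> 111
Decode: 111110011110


Decoding:
111 -> D
110 -> C
0 -> A
111 -> D
10 -> B


Result: DCADB


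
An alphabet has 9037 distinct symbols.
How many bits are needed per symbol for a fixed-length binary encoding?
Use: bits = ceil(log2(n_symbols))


log2(9037) = 13.1416
Bracket: 2^13 = 8192 < 9037 <= 2^14 = 16384
So ceil(log2(9037)) = 14

bits = ceil(log2(9037)) = ceil(13.1416) = 14 bits
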